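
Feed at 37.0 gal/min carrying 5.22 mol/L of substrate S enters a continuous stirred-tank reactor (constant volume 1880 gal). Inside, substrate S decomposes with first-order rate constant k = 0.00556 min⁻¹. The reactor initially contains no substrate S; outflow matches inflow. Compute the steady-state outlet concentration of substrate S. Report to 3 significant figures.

Accumulation = in − out − consumed: V dC/dt = Q C_in − Q C − k V C.
Steady state (dC/dt = 0): C_ss = Q C_in/(Q + kV) = C_in/(1 + kV/Q).
C_ss = 37.0·5.22/(37.0 + 0.00556·1880) = 193.14/47.453 = 4.0701 mol/L.

4.07 mol/L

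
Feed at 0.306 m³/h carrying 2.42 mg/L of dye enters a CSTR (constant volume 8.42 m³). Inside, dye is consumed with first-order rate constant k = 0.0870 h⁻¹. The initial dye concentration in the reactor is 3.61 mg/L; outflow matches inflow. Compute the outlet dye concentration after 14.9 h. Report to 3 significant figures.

1.17 mg/L

Accumulation = in − out − consumed: V dC/dt = Q C_in − Q C − k V C.
This is linear with rate a = Q/V + k = 0.12334 h⁻¹.
C_ss = Q C_in/(Q + kV) = 0.71304 mg/L; C(t) = C_ss + (C₀ − C_ss) e^(−a t).
C(14.9) = 0.71304 + (2.8970)·e^(−0.12334·14.9) = 0.71304 + (2.8970)·0.15917 = 1.1741 mg/L.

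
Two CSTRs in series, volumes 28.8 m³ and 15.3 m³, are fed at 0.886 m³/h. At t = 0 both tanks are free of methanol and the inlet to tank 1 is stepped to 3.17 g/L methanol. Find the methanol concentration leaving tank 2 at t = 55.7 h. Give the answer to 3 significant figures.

2.09 g/L

Species balance on tank i: dCᵢ/dt = (Cᵢ₋₁ − Cᵢ)/τᵢ with τᵢ = Vᵢ/Q.
τ₁ = 28.8/0.886 = 32.506 h; τ₂ = 15.3/0.886 = 17.269 h.
Tank 1: C₁ = C_in(1 − e^(−t/τ₁)). Tank 2 (τ₁ ≠ τ₂): C₂ = C_in[1 − (τ₁ e^(−t/τ₁) − τ₂ e^(−t/τ₂))/(τ₁ − τ₂)].
At t = 55.7: e^(−t/τ₁) = 0.18023, e^(−t/τ₂) = 0.039736.
C₂ = 3.17·[1 − (32.506·0.18023 − 17.269·0.039736)/(15.237)] = 3.17·0.66055 = 2.0940 g/L.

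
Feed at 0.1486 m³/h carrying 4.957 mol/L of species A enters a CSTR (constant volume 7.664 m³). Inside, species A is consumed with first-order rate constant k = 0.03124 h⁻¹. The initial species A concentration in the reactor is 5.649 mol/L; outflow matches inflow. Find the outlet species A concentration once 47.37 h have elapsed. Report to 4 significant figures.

2.239 mol/L

V dC/dt = Q(C_in − C) − k V C.
This is linear with rate a = Q/V + k = 0.0506294 h⁻¹.
C_ss = Q C_in/(Q + kV) = 1.89837 mol/L; C(t) = C_ss + (C₀ − C_ss) e^(−a t).
C(47.37) = 1.89837 + (3.75063)·e^(−0.0506294·47.37) = 1.89837 + (3.75063)·0.0908712 = 2.23919 mol/L.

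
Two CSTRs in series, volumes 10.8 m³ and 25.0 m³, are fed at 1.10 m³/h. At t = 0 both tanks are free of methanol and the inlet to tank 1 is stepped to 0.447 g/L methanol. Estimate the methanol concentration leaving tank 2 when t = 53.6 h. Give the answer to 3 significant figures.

Time constants: τᵢ = Vᵢ/Q for each well-mixed tank.
τ₁ = 10.8/1.10 = 9.8182 h; τ₂ = 25.0/1.10 = 22.727 h.
Solving the cascade with C₁(0)=C₂(0)=0 gives C₂(t) = C_in[1 − (τ₁ e^(−t/τ₁) − τ₂ e^(−t/τ₂))/(τ₁ − τ₂)].
At t = 53.6: e^(−t/τ₁) = 0.0042567, e^(−t/τ₂) = 0.094571.
C₂ = 0.447·[1 − (9.8182·0.0042567 − 22.727·0.094571)/(-12.909)] = 0.447·0.83674 = 0.37402 g/L.

0.374 g/L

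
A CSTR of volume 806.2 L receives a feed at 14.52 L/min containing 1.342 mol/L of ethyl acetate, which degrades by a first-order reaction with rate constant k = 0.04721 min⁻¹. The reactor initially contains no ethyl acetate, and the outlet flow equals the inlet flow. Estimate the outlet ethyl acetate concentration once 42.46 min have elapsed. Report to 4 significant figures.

V dC/dt = Q(C_in − C) − k V C.
This is linear with rate a = Q/V + k = 0.0652204 min⁻¹.
C_ss = Q C_in/(Q + kV) = 0.370589 mol/L; C(t) = C_ss + (C₀ − C_ss) e^(−a t).
C(42.46) = 0.370589 + (-0.370589)·e^(−0.0652204·42.46) = 0.370589 + (-0.370589)·0.0627085 = 0.347350 mol/L.

0.3474 mol/L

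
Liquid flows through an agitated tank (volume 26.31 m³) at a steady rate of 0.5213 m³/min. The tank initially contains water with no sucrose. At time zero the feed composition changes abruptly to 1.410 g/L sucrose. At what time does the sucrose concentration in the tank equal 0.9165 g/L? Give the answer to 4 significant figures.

52.98 min

Species balance: V dC/dt = Q(C_in − C) ⇒ τ = V/Q = 50.4700 min.
C(t) = C_in + (C₀ − C_in) e^(−t/τ). Set C = 0.9165 and solve for t:
e^(−t/τ) = (C − C_in)/(C₀ − C_in) = (0.9165 − 1.410)/(0 − 1.410) = 0.350000
t = −τ ln(…) = 50.4700 × 1.04982 = 52.9845 min.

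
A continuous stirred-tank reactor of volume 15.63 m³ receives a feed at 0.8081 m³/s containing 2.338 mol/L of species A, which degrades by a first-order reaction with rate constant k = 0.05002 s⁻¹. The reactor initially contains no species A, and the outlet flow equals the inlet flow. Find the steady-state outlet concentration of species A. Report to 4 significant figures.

Accumulation = in − out − consumed: V dC/dt = Q C_in − Q C − k V C.
Steady state (dC/dt = 0): C_ss = Q C_in/(Q + kV) = C_in/(1 + kV/Q).
C_ss = 0.8081·2.338/(0.8081 + 0.05002·15.63) = 1.88934/1.58991 = 1.18833 mol/L.

1.188 mol/L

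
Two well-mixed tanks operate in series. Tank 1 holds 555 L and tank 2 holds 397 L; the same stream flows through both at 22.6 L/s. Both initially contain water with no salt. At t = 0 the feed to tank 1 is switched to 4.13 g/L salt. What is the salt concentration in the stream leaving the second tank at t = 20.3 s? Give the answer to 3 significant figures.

1.05 g/L

Time constants: τᵢ = Vᵢ/Q for each well-mixed tank.
τ₁ = 555/22.6 = 24.558 s; τ₂ = 397/22.6 = 17.566 s.
Solving the cascade with C₁(0)=C₂(0)=0 gives C₂(t) = C_in[1 − (τ₁ e^(−t/τ₁) − τ₂ e^(−t/τ₂))/(τ₁ − τ₂)].
At t = 20.3: e^(−t/τ₁) = 0.43752, e^(−t/τ₂) = 0.31486.
C₂ = 4.13·[1 − (24.558·0.43752 − 17.566·0.31486)/(6.9912)] = 4.13·0.25428 = 1.0502 g/L.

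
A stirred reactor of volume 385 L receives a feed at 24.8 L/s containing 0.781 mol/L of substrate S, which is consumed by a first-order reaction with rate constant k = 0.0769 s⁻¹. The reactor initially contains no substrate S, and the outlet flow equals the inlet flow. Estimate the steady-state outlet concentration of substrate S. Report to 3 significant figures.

0.356 mol/L

Accumulation = in − out − consumed: V dC/dt = Q C_in − Q C − k V C.
Steady state (dC/dt = 0): C_ss = Q C_in/(Q + kV) = C_in/(1 + kV/Q).
C_ss = 24.8·0.781/(24.8 + 0.0769·385) = 19.369/54.406 = 0.35600 mol/L.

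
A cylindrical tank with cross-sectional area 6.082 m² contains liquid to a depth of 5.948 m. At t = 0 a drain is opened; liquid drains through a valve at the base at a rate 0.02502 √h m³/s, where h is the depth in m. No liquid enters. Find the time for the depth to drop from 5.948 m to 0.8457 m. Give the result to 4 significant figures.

738.6 s

With no inflow, A dh/dt = −0.02502 √h.
∫ h^(−1/2) dh = −(0.02502/A) ∫ dt, giving 2√h = 2√h₀ − (0.02502/A) t.
t = 2A(√h₀ − √h)/0.02502 = 2·6.082·(√5.948 − √0.8457)/0.02502
  = 12.1640 × (2.43885 − 0.919619) / 0.02502 = 738.607 s.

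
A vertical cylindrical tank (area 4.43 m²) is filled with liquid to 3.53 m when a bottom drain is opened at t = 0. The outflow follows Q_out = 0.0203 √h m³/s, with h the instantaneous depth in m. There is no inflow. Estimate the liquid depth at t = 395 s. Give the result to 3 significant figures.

A dh/dt = −Q_out = −0.0203 √h.
This is separable: 2 d(√h)/dt = −0.0203/A, so √h = √h₀ − (0.0203/(2A)) t.
√h = √3.53 − 0.0203·395/(2·4.43) = 1.8788 − 0.90502 = 0.97381.
h = 0.97381² = 0.94830 m.

0.948 m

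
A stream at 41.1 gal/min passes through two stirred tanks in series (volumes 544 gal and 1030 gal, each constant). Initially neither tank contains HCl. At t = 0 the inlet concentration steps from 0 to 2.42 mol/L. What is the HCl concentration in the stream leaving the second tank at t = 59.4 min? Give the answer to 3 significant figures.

Species balance on tank i: dCᵢ/dt = (Cᵢ₋₁ − Cᵢ)/τᵢ with τᵢ = Vᵢ/Q.
τ₁ = 544/41.1 = 13.236 min; τ₂ = 1030/41.1 = 25.061 min.
Solving the cascade with C₁(0)=C₂(0)=0 gives C₂(t) = C_in[1 − (τ₁ e^(−t/τ₁) − τ₂ e^(−t/τ₂))/(τ₁ − τ₂)].
At t = 59.4: e^(−t/τ₁) = 0.011246, e^(−t/τ₂) = 0.093459.
C₂ = 2.42·[1 − (13.236·0.011246 − 25.061·0.093459)/(-11.825)] = 2.42·0.81452 = 1.9711 mol/L.

1.97 mol/L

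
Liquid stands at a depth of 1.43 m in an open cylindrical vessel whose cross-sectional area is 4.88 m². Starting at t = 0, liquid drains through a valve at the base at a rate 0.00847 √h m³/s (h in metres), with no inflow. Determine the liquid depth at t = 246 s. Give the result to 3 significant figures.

0.965 m

A dh/dt = −Q_out = −0.00847 √h.
Separate and integrate: 2(√h − √h₀) = −(0.00847/A) t.
√h = √1.43 − 0.00847·246/(2·4.88) = 1.1958 − 0.21349 = 0.98234.
h = 0.98234² = 0.96499 m.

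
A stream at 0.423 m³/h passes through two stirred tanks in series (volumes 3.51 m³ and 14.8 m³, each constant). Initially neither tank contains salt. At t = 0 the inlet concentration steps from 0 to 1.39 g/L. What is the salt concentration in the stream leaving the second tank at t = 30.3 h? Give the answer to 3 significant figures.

Time constants: τᵢ = Vᵢ/Q for each well-mixed tank.
τ₁ = 3.51/0.423 = 8.2979 h; τ₂ = 14.8/0.423 = 34.988 h.
Solving the cascade with C₁(0)=C₂(0)=0 gives C₂(t) = C_in[1 − (τ₁ e^(−t/τ₁) − τ₂ e^(−t/τ₂))/(τ₁ − τ₂)].
At t = 30.3: e^(−t/τ₁) = 0.025951, e^(−t/τ₂) = 0.42063.
C₂ = 1.39·[1 − (8.2979·0.025951 − 34.988·0.42063)/(-26.690)] = 1.39·0.45667 = 0.63477 g/L.

0.635 g/L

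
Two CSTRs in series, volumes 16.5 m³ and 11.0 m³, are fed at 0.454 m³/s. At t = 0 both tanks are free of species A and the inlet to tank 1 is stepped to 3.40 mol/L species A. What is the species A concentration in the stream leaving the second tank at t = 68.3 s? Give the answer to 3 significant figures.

2.25 mol/L

Each tank obeys Vᵢ dCᵢ/dt = Q(Cᵢ₋₁ − Cᵢ), so τᵢ = Vᵢ/Q.
τ₁ = 16.5/0.454 = 36.344 s; τ₂ = 11.0/0.454 = 24.229 s.
Tank 1: C₁ = C_in(1 − e^(−t/τ₁)). Tank 2 (τ₁ ≠ τ₂): C₂ = C_in[1 − (τ₁ e^(−t/τ₁) − τ₂ e^(−t/τ₂))/(τ₁ − τ₂)].
At t = 68.3: e^(−t/τ₁) = 0.15270, e^(−t/τ₂) = 0.059670.
C₂ = 3.40·[1 − (36.344·0.15270 − 24.229·0.059670)/(12.115)] = 3.40·0.66124 = 2.2482 mol/L.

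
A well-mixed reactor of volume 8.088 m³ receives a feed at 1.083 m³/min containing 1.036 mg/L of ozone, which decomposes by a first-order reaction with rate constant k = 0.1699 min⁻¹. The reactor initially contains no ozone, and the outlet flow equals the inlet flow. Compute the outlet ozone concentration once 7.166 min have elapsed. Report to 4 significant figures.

V dC/dt = Q(C_in − C) − k V C.
This is linear with rate a = Q/V + k = 0.303802 min⁻¹.
C_ss = Q C_in/(Q + kV) = 0.456621 mg/L; C(t) = C_ss + (C₀ − C_ss) e^(−a t).
C(7.166) = 0.456621 + (-0.456621)·e^(−0.303802·7.166) = 0.456621 + (-0.456621)·0.113376 = 0.404852 mg/L.

0.4049 mg/L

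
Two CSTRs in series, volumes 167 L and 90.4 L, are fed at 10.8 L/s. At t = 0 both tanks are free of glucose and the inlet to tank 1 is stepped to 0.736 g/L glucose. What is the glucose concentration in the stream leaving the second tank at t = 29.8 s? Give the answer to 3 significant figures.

0.527 g/L

Species balance on tank i: dCᵢ/dt = (Cᵢ₋₁ − Cᵢ)/τᵢ with τᵢ = Vᵢ/Q.
τ₁ = 167/10.8 = 15.463 s; τ₂ = 90.4/10.8 = 8.3704 s.
Tank 1: C₁ = C_in(1 − e^(−t/τ₁)). Tank 2 (τ₁ ≠ τ₂): C₂ = C_in[1 − (τ₁ e^(−t/τ₁) − τ₂ e^(−t/τ₂))/(τ₁ − τ₂)].
At t = 29.8: e^(−t/τ₁) = 0.14556, e^(−t/τ₂) = 0.028434.
C₂ = 0.736·[1 − (15.463·0.14556 − 8.3704·0.028434)/(7.0926)] = 0.736·0.71622 = 0.52714 g/L.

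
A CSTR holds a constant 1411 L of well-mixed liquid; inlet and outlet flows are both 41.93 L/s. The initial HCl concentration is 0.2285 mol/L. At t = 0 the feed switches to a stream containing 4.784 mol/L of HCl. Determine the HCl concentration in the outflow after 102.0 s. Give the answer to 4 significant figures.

Accumulation = in − out for the solute gives V dC/dt = Q(C_in − C).
Rewrite as dC/dt + C/τ = C_in/τ, τ = V/Q = 33.6513 s.
Integrating: C(t) = C_in + (C₀ − C_in) e^(−t/τ).
C(102.0) = 4.784 + (0.2285 − 4.784)·e^(−102.0/33.6513) = 4.784 + (-4.55550)·0.0482633 = 4.56414 mol/L.

4.564 mol/L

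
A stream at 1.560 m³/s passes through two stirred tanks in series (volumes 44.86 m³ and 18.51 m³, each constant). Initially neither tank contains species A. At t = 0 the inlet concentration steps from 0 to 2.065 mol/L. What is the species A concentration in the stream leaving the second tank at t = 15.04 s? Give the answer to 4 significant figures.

0.3896 mol/L

Species balance on tank i: dCᵢ/dt = (Cᵢ₋₁ − Cᵢ)/τᵢ with τᵢ = Vᵢ/Q.
τ₁ = 44.86/1.560 = 28.7564 s; τ₂ = 18.51/1.560 = 11.8654 s.
Solving the cascade with C₁(0)=C₂(0)=0 gives C₂(t) = C_in[1 − (τ₁ e^(−t/τ₁) − τ₂ e^(−t/τ₂))/(τ₁ − τ₂)].
At t = 15.04: e^(−t/τ₁) = 0.592731, e^(−t/τ₂) = 0.281520.
C₂ = 2.065·[1 − (28.7564·0.592731 − 11.8654·0.281520)/(16.8910)] = 2.065·0.188653 = 0.389568 mol/L.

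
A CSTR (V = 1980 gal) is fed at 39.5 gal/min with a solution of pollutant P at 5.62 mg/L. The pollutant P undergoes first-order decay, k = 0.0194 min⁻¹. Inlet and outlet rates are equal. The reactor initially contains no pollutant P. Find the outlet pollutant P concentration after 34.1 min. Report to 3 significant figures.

Accumulation = in − out − consumed: V dC/dt = Q C_in − Q C − k V C.
dC/dt = (Q/V) C_in − (Q/V + k) C; effective rate a = Q/V + k = 0.019949 + 0.0194 = 0.039349 min⁻¹.
C_ss = Q C_in/(Q + kV) = 2.8492 mg/L; C(t) = C_ss + (C₀ − C_ss) e^(−a t).
C(34.1) = 2.8492 + (-2.8492)·e^(−0.039349·34.1) = 2.8492 + (-2.8492)·0.26137 = 2.1045 mg/L.

2.10 mg/L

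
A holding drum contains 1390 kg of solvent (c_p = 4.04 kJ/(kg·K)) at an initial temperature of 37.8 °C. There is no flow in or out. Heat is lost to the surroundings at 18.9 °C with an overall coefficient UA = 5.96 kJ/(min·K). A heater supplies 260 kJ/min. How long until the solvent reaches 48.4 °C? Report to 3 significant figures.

528 min

M c_p dT/dt = −UA(T − T_amb) + Q̇.
τ = M c_p/UA = 942.21 min; T_ss = T_amb + Q̇/UA = 18.9 + 260/5.96 = 62.524 °C.
T(t) = T_ss + (T₀ − T_ss)e^(−t/τ); set T = 48.4:
t = −τ ln[(T − T_ss)/(T₀ − T_ss)] = −942.21 · ln(0.57127) = 527.54 min.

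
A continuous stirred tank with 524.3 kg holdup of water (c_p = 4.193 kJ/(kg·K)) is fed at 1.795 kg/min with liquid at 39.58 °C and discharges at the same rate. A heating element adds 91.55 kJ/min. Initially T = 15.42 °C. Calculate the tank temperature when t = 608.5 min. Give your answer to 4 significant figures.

M c_p dT/dt = ṁ c_p (T_in − T) + Q̇.
τ = M/ṁ = 292.089 min; T_ss = T_in + Q̇/(ṁ c_p) = 39.58 + 91.55/(1.795·4.193) = 51.7438 °C.
Solution: T(t) = T_ss + (T₀ − T_ss) e^(−t/τ).
T(608.5) = 51.7438 + (-36.3238)·e^(−608.5/292.089) = 51.7438 + (-36.3238)·0.124523 = 47.2207 °C.

47.22 °C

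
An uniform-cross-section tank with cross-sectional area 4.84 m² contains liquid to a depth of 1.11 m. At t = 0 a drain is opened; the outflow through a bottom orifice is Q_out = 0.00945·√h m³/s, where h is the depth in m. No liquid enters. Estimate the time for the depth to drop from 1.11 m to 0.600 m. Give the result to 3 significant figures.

286 s

Volume balance on the tank: A dh/dt = −0.00945 √h.
∫ h^(−1/2) dh = −(0.00945/A) ∫ dt, giving 2√h = 2√h₀ − (0.00945/A) t.
t = 2A(√h₀ − √h)/0.00945 = 2·4.84·(√1.11 − √0.600)/0.00945
  = 9.6800 × (1.0536 − 0.77460) / 0.00945 = 285.76 s.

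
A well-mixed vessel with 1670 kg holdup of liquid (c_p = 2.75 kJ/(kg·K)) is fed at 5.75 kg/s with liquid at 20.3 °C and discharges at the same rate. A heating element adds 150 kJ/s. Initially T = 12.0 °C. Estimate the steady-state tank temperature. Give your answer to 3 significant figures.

29.8 °C

M c_p dT/dt = ṁ c_p (T_in − T) + Q̇.
At steady state dT/dt = 0 ⇒ T_ss = T_in + Q̇/(ṁ c_p) = 20.3 + 150/(5.75·2.75) = 29.786 °C.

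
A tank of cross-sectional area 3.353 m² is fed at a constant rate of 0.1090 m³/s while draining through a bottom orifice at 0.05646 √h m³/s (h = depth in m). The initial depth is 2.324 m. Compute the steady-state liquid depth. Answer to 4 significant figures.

3.727 m

Accumulation of liquid (constant cross-section A): A dh/dt = Q_in − 0.05646 √h. At steady state dh/dt = 0:
Q_in = 0.05646 √h_ss ⇒ √h_ss = 0.1090/0.05646 = 1.93057.
h_ss = 1.93057² = 3.72710 m. (Since h₀ = 2.324 m < h_ss, the level will rise toward this value.)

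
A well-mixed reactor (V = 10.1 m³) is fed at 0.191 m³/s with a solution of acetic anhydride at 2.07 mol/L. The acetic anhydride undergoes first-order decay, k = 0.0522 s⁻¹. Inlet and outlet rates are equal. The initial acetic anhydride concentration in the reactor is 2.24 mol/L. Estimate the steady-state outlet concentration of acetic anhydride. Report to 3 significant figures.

V dC/dt = Q(C_in − C) − k V C.
Steady state (dC/dt = 0): C_ss = Q C_in/(Q + kV) = C_in/(1 + kV/Q).
C_ss = 0.191·2.07/(0.191 + 0.0522·10.1) = 0.39537/0.71822 = 0.55049 mol/L.

0.550 mol/L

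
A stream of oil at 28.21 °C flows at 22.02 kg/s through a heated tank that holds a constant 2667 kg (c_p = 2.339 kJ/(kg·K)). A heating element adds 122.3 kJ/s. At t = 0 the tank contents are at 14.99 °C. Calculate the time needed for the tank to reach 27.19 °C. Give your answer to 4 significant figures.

M c_p dT/dt = ṁ c_p (T_in − T) + Q̇.
τ = M/ṁ = 121.117 s; T_ss = T_in + Q̇/(ṁ c_p) = 30.5845 °C.
T(t) = T_ss + (T₀ − T_ss) e^(−t/τ). Set T = 27.19:
e^(−t/τ) = (27.19 − 30.5845)/(14.99 − 30.5845) = 0.217675
t = −121.117 · ln(0.217675) = 184.674 s.

184.7 s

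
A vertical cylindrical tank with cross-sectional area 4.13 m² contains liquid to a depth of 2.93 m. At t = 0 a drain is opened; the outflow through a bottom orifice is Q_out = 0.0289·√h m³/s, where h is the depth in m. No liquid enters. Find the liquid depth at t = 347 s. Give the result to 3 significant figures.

0.248 m

Mass balance (ρ constant): A dh/dt = −0.0289 √h.
Separate and integrate: 2(√h − √h₀) = −(0.0289/A) t.
√h = √2.93 − 0.0289·347/(2·4.13) = 1.7117 − 1.2141 = 0.49764.
h = 0.49764² = 0.24765 m.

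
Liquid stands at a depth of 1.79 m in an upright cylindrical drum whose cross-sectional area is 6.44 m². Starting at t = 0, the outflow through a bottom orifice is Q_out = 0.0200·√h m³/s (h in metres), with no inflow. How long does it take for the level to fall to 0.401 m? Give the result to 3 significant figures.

454 s

A dh/dt = −Q_out = −0.0200 √h.
This is separable: 2 d(√h)/dt = −0.0200/A, so √h = √h₀ − (0.0200/(2A)) t.
t = 2A(√h₀ − √h)/0.0200 = 2·6.44·(√1.79 − √0.401)/0.0200
  = 12.880 × (1.3379 − 0.63325) / 0.0200 = 453.80 s.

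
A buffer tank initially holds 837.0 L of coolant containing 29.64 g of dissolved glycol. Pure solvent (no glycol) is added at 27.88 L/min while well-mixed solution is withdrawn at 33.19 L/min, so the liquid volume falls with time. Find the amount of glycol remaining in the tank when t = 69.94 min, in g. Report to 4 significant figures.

Total volume: dV/dt = Q_in − Q_out = -5.31000 L/min, so V(t) = 837.0 − 5.31000 t and V(69.94) = 465.619 L.
Solute balance: dm/dt = 0 − Q_out C = −Q_out m/V(t).
Separate: dm/m = −Q_out dt/V(t) ⇒ ln(m/m₀) = −(Q_out/(Q_in−Q_out)) ln(V/V₀).
m = m₀ (V₀/V)^(Q_out/(Q_in−Q_out)) = 29.64 × (837.0/465.619)^(-6.25047) = 0.758427 g.

0.7584 g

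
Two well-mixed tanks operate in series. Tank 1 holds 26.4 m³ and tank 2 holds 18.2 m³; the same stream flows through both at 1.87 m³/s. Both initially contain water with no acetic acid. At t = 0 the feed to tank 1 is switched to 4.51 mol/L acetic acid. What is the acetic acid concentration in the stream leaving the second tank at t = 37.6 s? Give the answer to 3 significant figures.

Each tank obeys Vᵢ dCᵢ/dt = Q(Cᵢ₋₁ − Cᵢ), so τᵢ = Vᵢ/Q.
τ₁ = 26.4/1.87 = 14.118 s; τ₂ = 18.2/1.87 = 9.7326 s.
Solving the cascade with C₁(0)=C₂(0)=0 gives C₂(t) = C_in[1 − (τ₁ e^(−t/τ₁) − τ₂ e^(−t/τ₂))/(τ₁ − τ₂)].
At t = 37.6: e^(−t/τ₁) = 0.069715, e^(−t/τ₂) = 0.020999.
C₂ = 4.51·[1 − (14.118·0.069715 − 9.7326·0.020999)/(4.3850)] = 4.51·0.82216 = 3.7079 mol/L.

3.71 mol/L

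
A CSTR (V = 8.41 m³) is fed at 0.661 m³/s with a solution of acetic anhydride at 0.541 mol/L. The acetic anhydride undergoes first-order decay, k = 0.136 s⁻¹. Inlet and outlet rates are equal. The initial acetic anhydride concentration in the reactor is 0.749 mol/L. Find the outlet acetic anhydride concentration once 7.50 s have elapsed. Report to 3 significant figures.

Species balance: V dC/dt = Q C_in − Q C − k V C.
dC/dt = (Q/V) C_in − (Q/V + k) C; effective rate a = Q/V + k = 0.078597 + 0.136 = 0.21460 s⁻¹.
C_ss = Q C_in/(Q + kV) = 0.19814 mol/L; C(t) = C_ss + (C₀ − C_ss) e^(−a t).
C(7.50) = 0.19814 + (0.55086)·e^(−0.21460·7.50) = 0.19814 + (0.55086)·0.19999 = 0.30831 mol/L.

0.308 mol/L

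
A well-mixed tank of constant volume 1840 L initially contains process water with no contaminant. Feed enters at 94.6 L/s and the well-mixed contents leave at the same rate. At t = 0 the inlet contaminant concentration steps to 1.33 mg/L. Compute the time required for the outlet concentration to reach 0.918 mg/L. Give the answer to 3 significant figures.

22.8 s

Transient balance on the dissolved component: V dC/dt = Q(C_in − C), so τ = V/Q = 19.450 s.
C(t) = C_in + (C₀ − C_in) e^(−t/τ). Set C = 0.918 and solve for t:
e^(−t/τ) = (C − C_in)/(C₀ − C_in) = (0.918 − 1.33)/(0 − 1.33) = 0.30977
t = −τ ln(…) = 19.450 × 1.1719 = 22.794 s.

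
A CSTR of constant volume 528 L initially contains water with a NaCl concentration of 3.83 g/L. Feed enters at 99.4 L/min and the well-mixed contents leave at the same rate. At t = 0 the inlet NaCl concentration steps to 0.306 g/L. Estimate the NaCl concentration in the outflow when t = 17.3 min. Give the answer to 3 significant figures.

0.442 g/L

Accumulation = in − out for the solute gives V dC/dt = Q(C_in − C).
Time constant τ = V/Q = 528/99.4 = 5.3119 min.
Solution: C(t) = C_in + (C₀ − C_in) e^(−t/τ).
C(17.3) = 0.306 + (3.83 − 0.306)·e^(−17.3/5.3119) = 0.306 + (3.5240)·0.038509 = 0.44171 g/L.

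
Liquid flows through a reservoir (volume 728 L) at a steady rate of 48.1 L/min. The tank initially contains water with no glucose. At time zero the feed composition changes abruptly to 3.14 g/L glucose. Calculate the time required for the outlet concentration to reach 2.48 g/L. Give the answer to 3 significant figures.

23.6 min

Species balance: V dC/dt = Q(C_in − C) ⇒ τ = V/Q = 15.135 min.
C(t) = C_in + (C₀ − C_in) e^(−t/τ). Set C = 2.48 and solve for t:
e^(−t/τ) = (C − C_in)/(C₀ − C_in) = (2.48 − 3.14)/(0 − 3.14) = 0.21019
t = −τ ln(…) = 15.135 × 1.5597 = 23.607 min.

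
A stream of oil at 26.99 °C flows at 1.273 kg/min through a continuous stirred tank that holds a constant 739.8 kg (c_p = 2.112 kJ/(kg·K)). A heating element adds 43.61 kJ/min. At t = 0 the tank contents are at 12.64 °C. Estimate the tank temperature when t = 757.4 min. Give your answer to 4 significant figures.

Unsteady energy balance on the tank contents: M c_p dT/dt = ṁ c_p (T_in − T) + 43.61.
Rearrange: dT/dt = (T_ss − T)/τ with τ = M/ṁ = 581.147 min and T_ss = T_in + Q̇/(ṁ c_p) = 43.2105 °C.
This is linear first-order; T(t) = T_ss + (T₀ − T_ss) e^(−t/τ).
T(757.4) = 43.2105 + (-30.5705)·e^(−757.4/581.147) = 43.2105 + (-30.5705)·0.271638 = 34.9064 °C.

34.91 °C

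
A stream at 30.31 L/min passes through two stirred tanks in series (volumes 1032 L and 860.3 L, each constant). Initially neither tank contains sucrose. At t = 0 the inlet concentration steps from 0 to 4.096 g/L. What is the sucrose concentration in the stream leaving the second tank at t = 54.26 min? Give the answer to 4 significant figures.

2.128 g/L

Each tank obeys Vᵢ dCᵢ/dt = Q(Cᵢ₋₁ − Cᵢ), so τᵢ = Vᵢ/Q.
τ₁ = 1032/30.31 = 34.0482 min; τ₂ = 860.3/30.31 = 28.3834 min.
Solving the cascade with C₁(0)=C₂(0)=0 gives C₂(t) = C_in[1 − (τ₁ e^(−t/τ₁) − τ₂ e^(−t/τ₂))/(τ₁ − τ₂)].
At t = 54.26: e^(−t/τ₁) = 0.203188, e^(−t/τ₂) = 0.147831.
C₂ = 4.096·[1 − (34.0482·0.203188 − 28.3834·0.147831)/(5.66480)] = 4.096·0.519450 = 2.12767 g/L.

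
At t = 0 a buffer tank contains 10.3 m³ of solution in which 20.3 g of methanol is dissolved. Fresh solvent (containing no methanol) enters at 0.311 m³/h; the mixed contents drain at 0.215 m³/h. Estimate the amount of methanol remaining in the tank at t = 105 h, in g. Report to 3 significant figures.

Let m(t) be the amount of methanol. Volume: V(t) = V₀ + (Q_in − Q_out) t = 10.3 + 0.096000 t; V(105) = 20.380 m³.
Species balance (pure solvent in): dm/dt = −Q_out · m/V(t).
Separate: dm/m = −Q_out dt/V(t) ⇒ ln(m/m₀) = −(Q_out/(Q_in−Q_out)) ln(V/V₀).
m = m₀ (V₀/V)^(Q_out/(Q_in−Q_out)) = 20.3 × (10.3/20.380)^(2.2396) = 4.4031 g.

4.40 g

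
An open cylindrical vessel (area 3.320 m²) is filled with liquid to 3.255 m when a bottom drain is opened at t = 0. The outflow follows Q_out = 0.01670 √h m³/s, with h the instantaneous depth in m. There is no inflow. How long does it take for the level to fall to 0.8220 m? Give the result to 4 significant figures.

356.9 s

A dh/dt = −Q_out = −0.01670 √h.
This is separable: 2 d(√h)/dt = −0.01670/A, so √h = √h₀ − (0.01670/(2A)) t.
t = 2A(√h₀ − √h)/0.01670 = 2·3.320·(√3.255 − √0.8220)/0.01670
  = 6.64000 × (1.80416 − 0.906642) / 0.01670 = 356.858 s.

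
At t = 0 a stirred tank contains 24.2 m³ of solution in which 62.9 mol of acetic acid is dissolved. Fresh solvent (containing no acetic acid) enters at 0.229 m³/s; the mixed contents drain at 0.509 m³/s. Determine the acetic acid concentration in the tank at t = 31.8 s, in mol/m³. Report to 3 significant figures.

Let m(t) be the amount of acetic acid. Volume: V(t) = V₀ + (Q_in − Q_out) t = 24.2 − 0.28000 t; V(31.8) = 15.296 m³.
No acetic acid enters, so dm/dt = −Q_out · (m/V).
dm/m = −Q_out dt/(V₀ − 0.28000 t); integrating gives ln(m/m₀) = −(Q_out/(Q_in−Q_out)) ln(V/V₀).
m = m₀ (V₀/V)^(Q_out/(Q_in−Q_out)) = 62.9 × (24.2/15.296)^(-1.8179) = 27.319 mol.
C = m/V = 27.319/15.296 = 1.7860 mol/m³.

1.79 mol/m³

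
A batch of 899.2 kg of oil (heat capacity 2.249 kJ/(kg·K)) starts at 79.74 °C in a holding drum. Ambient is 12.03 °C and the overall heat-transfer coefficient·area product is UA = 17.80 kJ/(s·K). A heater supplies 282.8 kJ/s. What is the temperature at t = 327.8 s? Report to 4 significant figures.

M c_p dT/dt = −UA(T − T_amb) + Q̇.
dT/dt = (T_ss − T)/τ with T_ss = T_amb + Q̇/UA = 12.03 + 282.8/17.80 = 27.9176 °C, τ = M c_p/UA = 899.2·2.249/17.80 = 113.612 s.
T approaches T_ss exponentially: T(t) = T_ss + (T₀ − T_ss) e^(−t/τ).
T(327.8) = 27.9176 + (51.8224)·0.0558409 = 30.8114 °C.

30.81 °C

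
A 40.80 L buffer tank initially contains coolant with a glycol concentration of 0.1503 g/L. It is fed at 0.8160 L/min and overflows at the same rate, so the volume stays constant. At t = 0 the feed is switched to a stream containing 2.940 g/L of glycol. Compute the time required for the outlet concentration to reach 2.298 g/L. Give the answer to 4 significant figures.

Species balance: V dC/dt = Q(C_in − C) ⇒ τ = V/Q = 50.0000 min.
C(t) = C_in + (C₀ − C_in) e^(−t/τ). Set C = 2.298 and solve for t:
e^(−t/τ) = (C − C_in)/(C₀ − C_in) = (2.298 − 2.940)/(0.1503 − 2.940) = 0.230132
t = −τ ln(…) = 50.0000 × 1.46910 = 73.4551 min.

73.46 min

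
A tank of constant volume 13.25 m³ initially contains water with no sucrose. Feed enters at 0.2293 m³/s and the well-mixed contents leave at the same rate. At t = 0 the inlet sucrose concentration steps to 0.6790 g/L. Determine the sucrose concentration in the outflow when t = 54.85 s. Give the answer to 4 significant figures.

0.4162 g/L

Unsteady species balance (constant V, well mixed): V dC/dt = Q(C_in − C).
Rewrite as dC/dt + C/τ = C_in/τ, τ = V/Q = 57.7846 s.
Integrating: C(t) = C_in + (C₀ − C_in) e^(−t/τ).
C(54.85) = 0.6790 + (0 − 0.6790)·e^(−54.85/57.7846) = 0.6790 + (-0.679000)·0.387045 = 0.416197 g/L.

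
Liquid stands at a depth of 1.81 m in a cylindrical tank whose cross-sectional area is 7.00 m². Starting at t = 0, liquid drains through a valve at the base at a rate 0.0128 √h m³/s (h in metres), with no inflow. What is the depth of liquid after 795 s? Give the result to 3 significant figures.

Unsteady balance on liquid volume: A dh/dt = −0.0128 √h.
This is separable: 2 d(√h)/dt = −0.0128/A, so √h = √h₀ − (0.0128/(2A)) t.
√h = √1.81 − 0.0128·795/(2·7.00) = 1.3454 − 0.72686 = 0.61851.
h = 0.61851² = 0.38255 m.

0.383 m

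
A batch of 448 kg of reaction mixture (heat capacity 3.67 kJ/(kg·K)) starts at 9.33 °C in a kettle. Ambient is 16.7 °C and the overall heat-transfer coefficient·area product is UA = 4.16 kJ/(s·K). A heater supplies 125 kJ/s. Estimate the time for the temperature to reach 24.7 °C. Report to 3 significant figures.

209 s

M c_p dT/dt = −UA(T − T_amb) + Q̇.
τ = M c_p/UA = 395.23 s; T_ss = T_amb + Q̇/UA = 16.7 + 125/4.16 = 46.748 °C.
T(t) = T_ss + (T₀ − T_ss)e^(−t/τ); set T = 24.7:
t = −τ ln[(T − T_ss)/(T₀ − T_ss)] = −395.23 · ln(0.58924) = 209.05 s.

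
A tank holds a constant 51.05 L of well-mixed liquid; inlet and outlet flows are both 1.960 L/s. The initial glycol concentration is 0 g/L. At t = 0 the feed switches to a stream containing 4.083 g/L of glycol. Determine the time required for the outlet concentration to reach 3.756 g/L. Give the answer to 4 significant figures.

65.76 s

Species balance: V dC/dt = Q(C_in − C) ⇒ τ = V/Q = 26.0459 s.
C(t) = C_in + (C₀ − C_in) e^(−t/τ). Set C = 3.756 and solve for t:
e^(−t/τ) = (C − C_in)/(C₀ − C_in) = (3.756 − 4.083)/(0 − 4.083) = 0.0800882
t = −τ ln(…) = 26.0459 × 2.52463 = 65.7562 s.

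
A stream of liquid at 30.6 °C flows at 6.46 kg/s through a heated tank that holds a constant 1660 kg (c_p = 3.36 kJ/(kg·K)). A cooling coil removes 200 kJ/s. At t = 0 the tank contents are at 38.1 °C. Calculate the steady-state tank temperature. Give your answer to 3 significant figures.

M c_p dT/dt = ṁ c_p (T_in − T) − Q̇.
At steady state dT/dt = 0 ⇒ T_ss = T_in − Q̇/(ṁ c_p) = 30.6 − 200/(6.46·3.36) = 21.386 °C.

21.4 °C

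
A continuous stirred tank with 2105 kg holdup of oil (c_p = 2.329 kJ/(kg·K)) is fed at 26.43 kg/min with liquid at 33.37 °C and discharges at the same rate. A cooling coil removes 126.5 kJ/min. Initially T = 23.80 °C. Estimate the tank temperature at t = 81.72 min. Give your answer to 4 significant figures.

Energy balance: M c_p dT/dt = ṁ c_p (T_in − T) − 126.5.
Rearrange: dT/dt = (T_ss − T)/τ with τ = M/ṁ = 79.6443 min and T_ss = T_in − Q̇/(ṁ c_p) = 31.3149 °C.
Integrating: T(t) = T_ss + (T₀ − T_ss) e^(−t/τ).
T(81.72) = 31.3149 + (-7.51494)·e^(−81.72/79.6443) = 31.3149 + (-7.51494)·0.358416 = 28.6215 °C.

28.62 °C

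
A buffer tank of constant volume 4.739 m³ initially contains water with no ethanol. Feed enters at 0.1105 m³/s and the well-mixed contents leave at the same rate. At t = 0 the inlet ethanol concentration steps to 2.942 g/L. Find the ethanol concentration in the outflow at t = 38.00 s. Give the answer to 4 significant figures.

1.729 g/L

Mass balance on the solute (V constant): V dC/dt = Q(C_in − C).
Rewrite as dC/dt + C/τ = C_in/τ, τ = V/Q = 42.8869 s.
Solution: C(t) = C_in + (C₀ − C_in) e^(−t/τ).
C(38.00) = 2.942 + (0 − 2.942)·e^(−38.00/42.8869) = 2.942 + (-2.94200)·0.412280 = 1.72907 g/L.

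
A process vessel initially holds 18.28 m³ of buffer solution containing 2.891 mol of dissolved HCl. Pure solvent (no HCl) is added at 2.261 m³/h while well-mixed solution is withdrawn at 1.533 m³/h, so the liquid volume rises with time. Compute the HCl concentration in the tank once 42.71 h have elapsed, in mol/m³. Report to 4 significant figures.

Total volume: dV/dt = Q_in − Q_out = 0.728000 m³/h, so V(t) = 18.28 + 0.728000 t and V(42.71) = 49.3729 m³.
No HCl enters, so dm/dt = −Q_out · (m/V).
Separate: dm/m = −Q_out dt/V(t) ⇒ ln(m/m₀) = −(Q_out/(Q_in−Q_out)) ln(V/V₀).
m = m₀ (V₀/V)^(Q_out/(Q_in−Q_out)) = 2.891 × (18.28/49.3729)^(2.10577) = 0.356765 mol.
C = m/V = 0.356765/49.3729 = 0.00722594 mol/m³.

0.007226 mol/m³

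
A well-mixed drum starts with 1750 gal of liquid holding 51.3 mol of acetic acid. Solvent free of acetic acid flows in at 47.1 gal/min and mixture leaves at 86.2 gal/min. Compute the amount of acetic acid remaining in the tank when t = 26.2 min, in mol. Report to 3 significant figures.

Total volume: dV/dt = Q_in − Q_out = -39.100 gal/min, so V(t) = 1750 − 39.100 t and V(26.2) = 725.58 gal.
Solute balance: dm/dt = 0 − Q_out C = −Q_out m/V(t).
Separate: dm/m = −Q_out dt/V(t) ⇒ ln(m/m₀) = −(Q_out/(Q_in−Q_out)) ln(V/V₀).
m = m₀ (V₀/V)^(Q_out/(Q_in−Q_out)) = 51.3 × (1750/725.58)^(-2.2046) = 7.3651 mol.

7.37 mol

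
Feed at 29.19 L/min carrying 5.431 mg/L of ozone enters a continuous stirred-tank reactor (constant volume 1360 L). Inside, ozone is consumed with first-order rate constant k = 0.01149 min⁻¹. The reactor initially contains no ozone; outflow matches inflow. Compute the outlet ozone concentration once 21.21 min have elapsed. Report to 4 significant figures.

1.779 mg/L

Accumulation = in − out − consumed: V dC/dt = Q C_in − Q C − k V C.
dC/dt = (Q/V) C_in − (Q/V + k) C; effective rate a = Q/V + k = 0.0214632 + 0.01149 = 0.0329532 min⁻¹.
C_ss = Q C_in/(Q + kV) = 3.53734 mg/L; C(t) = C_ss + (C₀ − C_ss) e^(−a t).
C(21.21) = 3.53734 + (-3.53734)·e^(−0.0329532·21.21) = 3.53734 + (-3.53734)·0.497113 = 1.77888 mg/L.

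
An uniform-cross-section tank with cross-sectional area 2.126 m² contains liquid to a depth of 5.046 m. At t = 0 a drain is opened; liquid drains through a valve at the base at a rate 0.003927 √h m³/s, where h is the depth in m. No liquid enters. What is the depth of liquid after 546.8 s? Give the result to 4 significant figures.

3.032 m

Unsteady balance on liquid volume: A dh/dt = −0.003927 √h.
This is separable: 2 d(√h)/dt = −0.003927/A, so √h = √h₀ − (0.003927/(2A)) t.
√h = √5.046 − 0.003927·546.8/(2·2.126) = 2.24633 − 0.505006 = 1.74132.
h = 1.74132² = 3.03221 m.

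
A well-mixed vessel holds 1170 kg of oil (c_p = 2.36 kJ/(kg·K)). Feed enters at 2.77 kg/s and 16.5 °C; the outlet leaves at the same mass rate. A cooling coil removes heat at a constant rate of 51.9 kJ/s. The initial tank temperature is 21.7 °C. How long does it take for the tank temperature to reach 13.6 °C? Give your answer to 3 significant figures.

Unsteady energy balance on the tank contents: M c_p dT/dt = ṁ c_p (T_in − T) − 51.9.
τ = M/ṁ = 422.38 s; T_ss = T_in − Q̇/(ṁ c_p) = 8.5608 °C.
T(t) = T_ss + (T₀ − T_ss) e^(−t/τ). Set T = 13.6:
e^(−t/τ) = (13.6 − 8.5608)/(21.7 − 8.5608) = 0.38352
t = −422.38 · ln(0.38352) = 404.79 s.

405 s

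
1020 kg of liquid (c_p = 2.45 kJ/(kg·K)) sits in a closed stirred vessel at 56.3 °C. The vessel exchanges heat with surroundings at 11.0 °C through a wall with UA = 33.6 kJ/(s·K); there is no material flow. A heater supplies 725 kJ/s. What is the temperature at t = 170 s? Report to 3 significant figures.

M c_p dT/dt = −UA(T − T_amb) + Q̇.
dT/dt = (T_ss − T)/τ with T_ss = T_amb + Q̇/UA = 11.0 + 725/33.6 = 32.577 °C, τ = M c_p/UA = 1020·2.45/33.6 = 74.375 s.
This is linear first-order; T(t) = T_ss + (T₀ − T_ss) e^(−t/τ).
T(170) = 32.577 + (23.723)·0.10170 = 34.990 °C.

35.0 °C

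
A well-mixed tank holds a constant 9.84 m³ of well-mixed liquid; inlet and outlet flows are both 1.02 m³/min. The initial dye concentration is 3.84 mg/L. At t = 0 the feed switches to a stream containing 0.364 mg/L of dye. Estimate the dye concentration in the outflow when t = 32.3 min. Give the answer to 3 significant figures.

0.486 mg/L

Species balance on the tank: V dC/dt = Q(C_in − C).
So dC/dt = (C_in − C)/τ with τ = V/Q = 9.84/1.02 = 9.6471 min.
This is linear first-order; C(t) = C_in + (C₀ − C_in) e^(−t/τ).
C(32.3) = 0.364 + (3.84 − 0.364)·e^(−32.3/9.6471) = 0.364 + (3.4760)·0.035149 = 0.48618 mg/L.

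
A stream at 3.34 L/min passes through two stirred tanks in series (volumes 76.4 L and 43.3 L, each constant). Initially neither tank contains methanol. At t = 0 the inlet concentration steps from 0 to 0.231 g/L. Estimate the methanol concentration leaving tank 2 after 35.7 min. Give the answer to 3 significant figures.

Time constants: τᵢ = Vᵢ/Q for each well-mixed tank.
τ₁ = 76.4/3.34 = 22.874 min; τ₂ = 43.3/3.34 = 12.964 min.
Tank 1: C₁ = C_in(1 − e^(−t/τ₁)). Tank 2 (τ₁ ≠ τ₂): C₂ = C_in[1 − (τ₁ e^(−t/τ₁) − τ₂ e^(−t/τ₂))/(τ₁ − τ₂)].
At t = 35.7: e^(−t/τ₁) = 0.20999, e^(−t/τ₂) = 0.063688.
C₂ = 0.231·[1 − (22.874·0.20999 − 12.964·0.063688)/(9.9102)] = 0.231·0.59863 = 0.13828 g/L.

0.138 g/L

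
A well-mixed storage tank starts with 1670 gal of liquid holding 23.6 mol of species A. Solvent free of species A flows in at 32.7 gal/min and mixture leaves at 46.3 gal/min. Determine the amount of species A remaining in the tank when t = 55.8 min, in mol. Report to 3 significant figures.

Let m(t) be the amount of species A. Volume: V(t) = V₀ + (Q_in − Q_out) t = 1670 − 13.600 t; V(55.8) = 911.12 gal.
No species A enters, so dm/dt = −Q_out · (m/V).
Separate: dm/m = −Q_out dt/V(t) ⇒ ln(m/m₀) = −(Q_out/(Q_in−Q_out)) ln(V/V₀).
m = m₀ (V₀/V)^(Q_out/(Q_in−Q_out)) = 23.6 × (1670/911.12)^(-3.4044) = 2.9997 mol.

3.00 mol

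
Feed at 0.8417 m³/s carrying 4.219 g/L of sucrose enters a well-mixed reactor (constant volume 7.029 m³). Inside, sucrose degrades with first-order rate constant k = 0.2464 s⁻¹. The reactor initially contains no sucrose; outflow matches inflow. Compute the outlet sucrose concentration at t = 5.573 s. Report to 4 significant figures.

1.200 g/L

Species balance: V dC/dt = Q C_in − Q C − k V C.
dC/dt = (Q/V) C_in − (Q/V + k) C; effective rate a = Q/V + k = 0.119747 + 0.2464 = 0.366147 s⁻¹.
C_ss = Q C_in/(Q + kV) = 1.37981 g/L; C(t) = C_ss + (C₀ − C_ss) e^(−a t).
C(5.573) = 1.37981 + (-1.37981)·e^(−0.366147·5.573) = 1.37981 + (-1.37981)·0.129959 = 1.20049 g/L.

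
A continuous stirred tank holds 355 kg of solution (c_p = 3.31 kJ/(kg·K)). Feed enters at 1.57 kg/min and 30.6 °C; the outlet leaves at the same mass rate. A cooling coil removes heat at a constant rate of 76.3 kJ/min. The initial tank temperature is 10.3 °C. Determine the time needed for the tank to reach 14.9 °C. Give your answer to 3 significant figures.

Energy balance: M c_p dT/dt = ṁ c_p (T_in − T) − 76.3.
τ = M/ṁ = 226.11 min; T_ss = T_in − Q̇/(ṁ c_p) = 15.918 °C.
T(t) = T_ss + (T₀ − T_ss) e^(−t/τ). Set T = 14.9:
e^(−t/τ) = (14.9 − 15.918)/(10.3 − 15.918) = 0.18115
t = −226.11 · ln(0.18115) = 386.31 min.

386 min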